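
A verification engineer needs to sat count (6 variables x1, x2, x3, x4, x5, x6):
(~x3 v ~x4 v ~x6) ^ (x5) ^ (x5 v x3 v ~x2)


CNF with 3 clauses over 6 vars (64 assignments).
An assignment satisfies CNF iff every clause has >=1 true literal.
Check each row (bits = x1,x2,x3,x4,x5,x6; clause T/F shown):
  row 0 [000000]: clauses=TFT -> 0
  row 1 [000001]: clauses=TFT -> 0
  row 2 [000010]: clauses=TTT -> 1
  row 3 [000011]: clauses=TTT -> 1
  row 4 [000100]: clauses=TFT -> 0
  (every remaining row is evaluated the same way; all 64 results are listed next)
Full result column, 8 rows per line (x1,x2,x3 fixed per line; x4,x5,x6 runs 000..111 left to right):
  rows 0-7 [x1,x2,x3=000]: 00110011  (ones: 4)
  rows 8-15 [x1,x2,x3=001]: 00110010  (ones: 3)
  rows 16-23 [x1,x2,x3=010]: 00110011  (ones: 4)
  rows 24-31 [x1,x2,x3=011]: 00110010  (ones: 3)
  rows 32-39 [x1,x2,x3=100]: 00110011  (ones: 4)
  rows 40-47 [x1,x2,x3=101]: 00110010  (ones: 3)
  rows 48-55 [x1,x2,x3=110]: 00110011  (ones: 4)
  rows 56-63 [x1,x2,x3=111]: 00110010  (ones: 3)
Satisfying assignments = 4+3+4+3+4+3+4+3 = 28

28


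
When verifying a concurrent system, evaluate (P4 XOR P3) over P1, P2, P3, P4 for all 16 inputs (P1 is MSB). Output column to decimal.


Formula: (P4 XOR P3) over P1, P2, P3, P4 (16 rows)
Evaluate each row (bits = P1,P2,P3,P4, MSB first):
  row 0 [0000]: (0 XOR 0) -> 0
  row 1 [0001]: (1 XOR 0) -> 1
  row 2 [0010]: (0 XOR 1) -> 1
  row 3 [0011]: (1 XOR 1) -> 0
  row 4 [0100]: (0 XOR 0) -> 0
  row 5 [0101]: (1 XOR 0) -> 1
  row 6 [0110]: (0 XOR 1) -> 1
  row 7 [0111]: (1 XOR 1) -> 0
  row 8 [1000]: (0 XOR 0) -> 0
  row 9 [1001]: (1 XOR 0) -> 1
  row 10 [1010]: (0 XOR 1) -> 1
  row 11 [1011]: (1 XOR 1) -> 0
  row 12 [1100]: (0 XOR 0) -> 0
  row 13 [1101]: (1 XOR 0) -> 1
  row 14 [1110]: (0 XOR 1) -> 1
  row 15 [1111]: (1 XOR 1) -> 0
Full result column, 4 rows per line (P1,P2 fixed per line; P3,P4 runs 00..11 left to right):
  rows 0-3 [P1,P2=00]: 0110  = hex 6
  rows 4-7 [P1,P2=01]: 0110  = hex 6
  rows 8-11 [P1,P2=10]: 0110  = hex 6
  rows 12-15 [P1,P2=11]: 0110  = hex 6
Output column (row 0 .. row 15) = 0110011001100110
Output column grouped in 4s = 0110 0110 0110 0110 = 0x6666
Convert to decimal digit by digit (value = value*16 + digit):
  6 -> 6
  6*16 + 6 = 102
  102*16 + 6 = 1638
  1638*16 + 6 = 26214
Decimal = 26214

26214


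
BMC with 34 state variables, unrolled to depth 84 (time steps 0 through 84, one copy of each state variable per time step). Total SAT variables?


BMC unrolls to depth k, creating one copy of each state var for steps 0..k.
Step count = 84 + 1 = 85 (steps 0 through 84)
Vars per step = 34
Total = 34 * 85 = 2890

2890


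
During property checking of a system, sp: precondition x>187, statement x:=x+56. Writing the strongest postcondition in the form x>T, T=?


Formula: sp(P, x:=E) = exists old_x. (x = E[old_x/x]) AND P[old_x/x] (old_x is the value of x before the assignment; eliminate old_x by solving x = E[old_x/x] for old_x)
Step 1: Precondition P: x>187, i.e. old_x > 187
Step 2: Assignment gives x = old_x + 56, so old_x = x - 56
Step 3: Substitute into P: x - 56 > 187
Step 4: Simplify: x > 187+56 = 243

243


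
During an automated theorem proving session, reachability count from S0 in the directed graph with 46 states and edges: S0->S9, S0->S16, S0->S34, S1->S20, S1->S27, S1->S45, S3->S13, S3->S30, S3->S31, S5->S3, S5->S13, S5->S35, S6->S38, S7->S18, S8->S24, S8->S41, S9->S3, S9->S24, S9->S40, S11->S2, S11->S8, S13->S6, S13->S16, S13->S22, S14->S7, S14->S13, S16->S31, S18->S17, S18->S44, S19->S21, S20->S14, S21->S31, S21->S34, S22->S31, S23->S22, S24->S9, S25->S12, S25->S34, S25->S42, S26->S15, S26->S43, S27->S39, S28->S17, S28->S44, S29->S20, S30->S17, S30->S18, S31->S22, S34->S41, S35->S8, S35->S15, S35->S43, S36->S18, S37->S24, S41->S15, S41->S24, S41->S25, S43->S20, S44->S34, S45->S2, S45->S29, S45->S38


BFS from S0:
  layer 0: {S0}
  layer 1: {S9, S16, S34}
  layer 2: {S3, S24, S31, S40, S41}
  layer 3: {S13, S15, S22, S25, S30}
  layer 4: {S6, S12, S17, S18, S42}
  layer 5: {S38, S44}
Reachable set: {S0, S3, S6, S9, S12, S13, S15, S16, S17, S18, S22, S24, S25, S30, S31, S34, S38, S40, S41, S42, S44}
Count = 21

21


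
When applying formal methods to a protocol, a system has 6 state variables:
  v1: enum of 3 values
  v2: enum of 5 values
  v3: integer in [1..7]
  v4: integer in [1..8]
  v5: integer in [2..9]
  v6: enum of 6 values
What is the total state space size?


State space = product of domain sizes of all variables.
Domain sizes:
  v1 (enum of 3 values): 3
  v2 (enum of 5 values): 5
  v3 (integer in [1..7]): 7
  v4 (integer in [1..8]): 8
  v5 (integer in [2..9]): 8
  v6 (enum of 6 values): 6
Product = 3 * 5 * 7 * 8 * 8 * 6 = 40320

40320


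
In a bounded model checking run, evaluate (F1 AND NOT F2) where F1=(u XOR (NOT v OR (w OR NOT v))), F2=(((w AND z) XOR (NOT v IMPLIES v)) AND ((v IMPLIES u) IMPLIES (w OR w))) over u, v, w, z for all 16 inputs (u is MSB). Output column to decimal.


F1 = (u XOR (NOT v OR (w OR NOT v)))
F2 = (((w AND z) XOR (NOT v IMPLIES v)) AND ((v IMPLIES u) IMPLIES (w OR w)))
Counterexample to F1=>F2 is where F1=1 and F2=0.
Evaluate each row (bits = u,v,w,z, MSB first):
  row 0 [0000]: F1=1 F2=0 -> F1&~F2 -> 1
  row 1 [0001]: F1=1 F2=0 -> F1&~F2 -> 1
  row 2 [0010]: F1=1 F2=0 -> F1&~F2 -> 1
  row 3 [0011]: F1=1 F2=1 -> F1&~F2 -> 0
  row 4 [0100]: F1=0 F2=1 -> F1&~F2 -> 0
  row 5 [0101]: F1=0 F2=1 -> F1&~F2 -> 0
  row 6 [0110]: F1=1 F2=1 -> F1&~F2 -> 0
  row 7 [0111]: F1=1 F2=0 -> F1&~F2 -> 1
  row 8 [1000]: F1=0 F2=0 -> F1&~F2 -> 0
  row 9 [1001]: F1=0 F2=0 -> F1&~F2 -> 0
  row 10 [1010]: F1=0 F2=0 -> F1&~F2 -> 0
  row 11 [1011]: F1=0 F2=1 -> F1&~F2 -> 0
  row 12 [1100]: F1=1 F2=0 -> F1&~F2 -> 1
  row 13 [1101]: F1=1 F2=0 -> F1&~F2 -> 1
  row 14 [1110]: F1=0 F2=1 -> F1&~F2 -> 0
  row 15 [1111]: F1=0 F2=0 -> F1&~F2 -> 0
Full result column, 4 rows per line (u,v fixed per line; w,z runs 00..11 left to right):
  rows 0-3 [u,v=00]: 1110  = hex E
  rows 4-7 [u,v=01]: 0001  = hex 1
  rows 8-11 [u,v=10]: 0000  = hex 0
  rows 12-15 [u,v=11]: 1100  = hex C
Counterexample vector (row 0 .. row 15) = 1110000100001100
Output column grouped in 4s = 1110 0001 0000 1100 = 0xE10C
Convert to decimal digit by digit (value = value*16 + digit):
  E -> 14
  14*16 + 1 = 225
  225*16 + 0 = 3600
  3600*16 + 12 (C) = 57612
Decimal = 57612

57612


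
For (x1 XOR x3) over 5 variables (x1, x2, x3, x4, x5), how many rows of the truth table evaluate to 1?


Formula: (x1 XOR x3) over 5 vars (32 rows)
Evaluate each row (x1, x2, x3, x4, x5 as bits, MSB first):
  row 0 [00000]: (0 XOR 0) -> 0
  row 1 [00001]: (0 XOR 0) -> 0
  row 2 [00010]: (0 XOR 0) -> 0
  row 3 [00011]: (0 XOR 0) -> 0
  row 4 [00100]: (0 XOR 1) -> 1
  row 5 [00101]: (0 XOR 1) -> 1
  row 6 [00110]: (0 XOR 1) -> 1
  row 7 [00111]: (0 XOR 1) -> 1
  row 8 [01000]: (0 XOR 0) -> 0
  row 9 [01001]: (0 XOR 0) -> 0
  row 10 [01010]: (0 XOR 0) -> 0
  row 11 [01011]: (0 XOR 0) -> 0
  row 12 [01100]: (0 XOR 1) -> 1
  row 13 [01101]: (0 XOR 1) -> 1
  row 14 [01110]: (0 XOR 1) -> 1
  row 15 [01111]: (0 XOR 1) -> 1
  row 16 [10000]: (1 XOR 0) -> 1
  row 17 [10001]: (1 XOR 0) -> 1
  row 18 [10010]: (1 XOR 0) -> 1
  row 19 [10011]: (1 XOR 0) -> 1
  row 20 [10100]: (1 XOR 1) -> 0
  row 21 [10101]: (1 XOR 1) -> 0
  row 22 [10110]: (1 XOR 1) -> 0
  row 23 [10111]: (1 XOR 1) -> 0
  row 24 [11000]: (1 XOR 0) -> 1
  row 25 [11001]: (1 XOR 0) -> 1
  row 26 [11010]: (1 XOR 0) -> 1
  row 27 [11011]: (1 XOR 0) -> 1
  row 28 [11100]: (1 XOR 1) -> 0
  row 29 [11101]: (1 XOR 1) -> 0
  row 30 [11110]: (1 XOR 1) -> 0
  row 31 [11111]: (1 XOR 1) -> 0
Full result column, 8 rows per line (x1,x2 fixed per line; x3,x4,x5 runs 000..111 left to right):
  rows 0-7 [x1,x2=00]: 00001111  (ones: 4)
  rows 8-15 [x1,x2=01]: 00001111  (ones: 4)
  rows 16-23 [x1,x2=10]: 11110000  (ones: 4)
  rows 24-31 [x1,x2=11]: 11110000  (ones: 4)
Count of 1-rows = 4+4+4+4 = 16

16


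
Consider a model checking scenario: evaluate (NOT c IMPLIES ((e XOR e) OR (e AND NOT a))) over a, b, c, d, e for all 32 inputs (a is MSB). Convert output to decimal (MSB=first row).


Formula: (NOT c IMPLIES ((e XOR e) OR (e AND NOT a))) over a, b, c, d, e (32 rows)
Evaluate each row (bits = a,b,c,d,e, MSB first):
  row 0 [00000]: (NOT 0 IMPLIES ((0 XOR 0) OR (0 AND NOT 0))) -> 0
  row 1 [00001]: (NOT 0 IMPLIES ((1 XOR 1) OR (1 AND NOT 0))) -> 1
  row 2 [00010]: (NOT 0 IMPLIES ((0 XOR 0) OR (0 AND NOT 0))) -> 0
  row 3 [00011]: (NOT 0 IMPLIES ((1 XOR 1) OR (1 AND NOT 0))) -> 1
  row 4 [00100]: (NOT 1 IMPLIES ((0 XOR 0) OR (0 AND NOT 0))) -> 1
  row 5 [00101]: (NOT 1 IMPLIES ((1 XOR 1) OR (1 AND NOT 0))) -> 1
  row 6 [00110]: (NOT 1 IMPLIES ((0 XOR 0) OR (0 AND NOT 0))) -> 1
  row 7 [00111]: (NOT 1 IMPLIES ((1 XOR 1) OR (1 AND NOT 0))) -> 1
  row 8 [01000]: (NOT 0 IMPLIES ((0 XOR 0) OR (0 AND NOT 0))) -> 0
  row 9 [01001]: (NOT 0 IMPLIES ((1 XOR 1) OR (1 AND NOT 0))) -> 1
  row 10 [01010]: (NOT 0 IMPLIES ((0 XOR 0) OR (0 AND NOT 0))) -> 0
  row 11 [01011]: (NOT 0 IMPLIES ((1 XOR 1) OR (1 AND NOT 0))) -> 1
  row 12 [01100]: (NOT 1 IMPLIES ((0 XOR 0) OR (0 AND NOT 0))) -> 1
  row 13 [01101]: (NOT 1 IMPLIES ((1 XOR 1) OR (1 AND NOT 0))) -> 1
  row 14 [01110]: (NOT 1 IMPLIES ((0 XOR 0) OR (0 AND NOT 0))) -> 1
  row 15 [01111]: (NOT 1 IMPLIES ((1 XOR 1) OR (1 AND NOT 0))) -> 1
  row 16 [10000]: (NOT 0 IMPLIES ((0 XOR 0) OR (0 AND NOT 1))) -> 0
  row 17 [10001]: (NOT 0 IMPLIES ((1 XOR 1) OR (1 AND NOT 1))) -> 0
  row 18 [10010]: (NOT 0 IMPLIES ((0 XOR 0) OR (0 AND NOT 1))) -> 0
  row 19 [10011]: (NOT 0 IMPLIES ((1 XOR 1) OR (1 AND NOT 1))) -> 0
  row 20 [10100]: (NOT 1 IMPLIES ((0 XOR 0) OR (0 AND NOT 1))) -> 1
  row 21 [10101]: (NOT 1 IMPLIES ((1 XOR 1) OR (1 AND NOT 1))) -> 1
  row 22 [10110]: (NOT 1 IMPLIES ((0 XOR 0) OR (0 AND NOT 1))) -> 1
  row 23 [10111]: (NOT 1 IMPLIES ((1 XOR 1) OR (1 AND NOT 1))) -> 1
  row 24 [11000]: (NOT 0 IMPLIES ((0 XOR 0) OR (0 AND NOT 1))) -> 0
  row 25 [11001]: (NOT 0 IMPLIES ((1 XOR 1) OR (1 AND NOT 1))) -> 0
  row 26 [11010]: (NOT 0 IMPLIES ((0 XOR 0) OR (0 AND NOT 1))) -> 0
  row 27 [11011]: (NOT 0 IMPLIES ((1 XOR 1) OR (1 AND NOT 1))) -> 0
  row 28 [11100]: (NOT 1 IMPLIES ((0 XOR 0) OR (0 AND NOT 1))) -> 1
  row 29 [11101]: (NOT 1 IMPLIES ((1 XOR 1) OR (1 AND NOT 1))) -> 1
  row 30 [11110]: (NOT 1 IMPLIES ((0 XOR 0) OR (0 AND NOT 1))) -> 1
  row 31 [11111]: (NOT 1 IMPLIES ((1 XOR 1) OR (1 AND NOT 1))) -> 1
Full result column, 4 rows per line (a,b,c fixed per line; d,e runs 00..11 left to right):
  rows 0-3 [a,b,c=000]: 0101  = hex 5
  rows 4-7 [a,b,c=001]: 1111  = hex F
  rows 8-11 [a,b,c=010]: 0101  = hex 5
  rows 12-15 [a,b,c=011]: 1111  = hex F
  rows 16-19 [a,b,c=100]: 0000  = hex 0
  rows 20-23 [a,b,c=101]: 1111  = hex F
  rows 24-27 [a,b,c=110]: 0000  = hex 0
  rows 28-31 [a,b,c=111]: 1111  = hex F
Output column (row 0 .. row 31) = 01011111010111110000111100001111
Output column grouped in 4s = 0101 1111 0101 1111 0000 1111 0000 1111 = 0x5F5F0F0F
Convert to decimal digit by digit (value = value*16 + digit):
  5 -> 5
  5*16 + 15 (F) = 95
  95*16 + 5 = 1525
  1525*16 + 15 (F) = 24415
  24415*16 + 0 = 390640
  390640*16 + 15 (F) = 6250255
  6250255*16 + 0 = 100004080
  100004080*16 + 15 (F) = 1600065295
Decimal = 1600065295

1600065295


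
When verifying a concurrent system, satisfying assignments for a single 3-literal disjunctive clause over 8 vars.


Step 1: Total=2^8=256
Step 2: Unsat when all 3 false: 2^5=32
Step 3: Sat=256-32=224

224


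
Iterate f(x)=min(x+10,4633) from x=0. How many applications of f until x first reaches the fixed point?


Step 1: x=0, cap=4633, increment=10
Step 2: x grows by 10 each step until capped at 4633; fixed point is x=4633
Step 3: iterations = ceil(4633/10) = 464

464


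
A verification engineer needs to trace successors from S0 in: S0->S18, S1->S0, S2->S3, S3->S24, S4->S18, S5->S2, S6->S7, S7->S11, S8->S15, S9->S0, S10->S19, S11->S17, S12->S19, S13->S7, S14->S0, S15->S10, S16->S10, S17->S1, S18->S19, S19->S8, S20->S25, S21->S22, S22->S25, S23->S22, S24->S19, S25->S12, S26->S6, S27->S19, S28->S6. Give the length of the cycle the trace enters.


Trace from S0 until a state repeats:
  S0 -> S18 -> S19 -> S8 -> S15 -> S10 -> S19
S19 first seen at step 2, revisited at step 6.
Cycle length = 6 - 2 = 4

4


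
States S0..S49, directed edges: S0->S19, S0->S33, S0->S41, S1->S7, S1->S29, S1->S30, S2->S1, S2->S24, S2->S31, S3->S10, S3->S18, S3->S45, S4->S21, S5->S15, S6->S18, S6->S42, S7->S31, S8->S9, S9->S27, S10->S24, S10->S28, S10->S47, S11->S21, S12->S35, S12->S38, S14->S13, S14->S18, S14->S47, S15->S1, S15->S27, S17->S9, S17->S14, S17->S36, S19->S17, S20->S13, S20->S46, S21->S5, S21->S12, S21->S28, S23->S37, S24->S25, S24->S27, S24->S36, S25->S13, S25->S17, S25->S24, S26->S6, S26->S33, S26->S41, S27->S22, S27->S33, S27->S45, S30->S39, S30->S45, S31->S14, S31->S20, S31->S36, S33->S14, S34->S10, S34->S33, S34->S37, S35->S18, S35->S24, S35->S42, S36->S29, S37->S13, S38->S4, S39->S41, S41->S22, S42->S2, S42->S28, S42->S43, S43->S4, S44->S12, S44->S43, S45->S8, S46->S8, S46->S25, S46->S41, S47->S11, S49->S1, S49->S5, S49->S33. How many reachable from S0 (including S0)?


BFS from S0:
  layer 0: {S0}
  layer 1: {S19, S33, S41}
  layer 2: {S14, S17, S22}
  layer 3: {S9, S13, S18, S36, S47}
  layer 4: {S11, S27, S29}
  layer 5: {S21, S45}
  layer 6: {S5, S8, S12, S28}
  layer 7: {S15, S35, S38}
  layer 8: {S1, S4, S24, S42}
  layer 9: {S2, S7, S25, S30, S43}
  layer 10: {S31, S39}
  layer 11: {S20}
  layer 12: {S46}
Reachable set: {S0, S1, S2, S4, S5, S7, S8, S9, S11, S12, S13, S14, S15, S17, S18, S19, S20, S21, S22, S24, S25, S27, S28, S29, S30, S31, S33, S35, S36, S38, S39, S41, S42, S43, S45, S46, S47}
Count = 37

37


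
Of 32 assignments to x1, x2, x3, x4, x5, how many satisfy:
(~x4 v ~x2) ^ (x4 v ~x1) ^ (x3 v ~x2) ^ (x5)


CNF with 4 clauses over 5 vars (32 assignments).
An assignment satisfies CNF iff every clause has >=1 true literal.
Check each row (bits = x1,x2,x3,x4,x5; clause T/F shown):
  row 0 [00000]: clauses=TTTF -> 0
  row 1 [00001]: clauses=TTTT -> 1
  row 2 [00010]: clauses=TTTF -> 0
  row 3 [00011]: clauses=TTTT -> 1
  row 4 [00100]: clauses=TTTF -> 0
  row 5 [00101]: clauses=TTTT -> 1
  row 6 [00110]: clauses=TTTF -> 0
  row 7 [00111]: clauses=TTTT -> 1
  row 8 [01000]: clauses=TTFF -> 0
  row 9 [01001]: clauses=TTFT -> 0
  row 10 [01010]: clauses=FTFF -> 0
  row 11 [01011]: clauses=FTFT -> 0
  row 12 [01100]: clauses=TTTF -> 0
  row 13 [01101]: clauses=TTTT -> 1
  row 14 [01110]: clauses=FTTF -> 0
  row 15 [01111]: clauses=FTTT -> 0
  row 16 [10000]: clauses=TFTF -> 0
  row 17 [10001]: clauses=TFTT -> 0
  row 18 [10010]: clauses=TTTF -> 0
  row 19 [10011]: clauses=TTTT -> 1
  row 20 [10100]: clauses=TFTF -> 0
  row 21 [10101]: clauses=TFTT -> 0
  row 22 [10110]: clauses=TTTF -> 0
  row 23 [10111]: clauses=TTTT -> 1
  row 24 [11000]: clauses=TFFF -> 0
  row 25 [11001]: clauses=TFFT -> 0
  row 26 [11010]: clauses=FTFF -> 0
  row 27 [11011]: clauses=FTFT -> 0
  row 28 [11100]: clauses=TFTF -> 0
  row 29 [11101]: clauses=TFTT -> 0
  row 30 [11110]: clauses=FTTF -> 0
  row 31 [11111]: clauses=FTTT -> 0
Full result column, 8 rows per line (x1,x2 fixed per line; x3,x4,x5 runs 000..111 left to right):
  rows 0-7 [x1,x2=00]: 01010101  (ones: 4)
  rows 8-15 [x1,x2=01]: 00000100  (ones: 1)
  rows 16-23 [x1,x2=10]: 00010001  (ones: 2)
  rows 24-31 [x1,x2=11]: 00000000  (ones: 0)
Satisfying assignments = 4+1+2+0 = 7

7


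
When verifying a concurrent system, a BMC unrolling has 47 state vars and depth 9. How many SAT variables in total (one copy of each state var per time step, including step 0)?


BMC unrolls to depth k, creating one copy of each state var for steps 0..k.
Step count = 9 + 1 = 10 (steps 0 through 9)
Vars per step = 47
Total = 47 * 10 = 470

470


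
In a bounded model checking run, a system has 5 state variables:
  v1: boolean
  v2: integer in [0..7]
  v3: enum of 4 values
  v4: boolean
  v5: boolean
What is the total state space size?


State space = product of domain sizes of all variables.
Domain sizes:
  v1 (boolean): 2
  v2 (integer in [0..7]): 8
  v3 (enum of 4 values): 4
  v4 (boolean): 2
  v5 (boolean): 2
Product = 2 * 8 * 4 * 2 * 2 = 256

256


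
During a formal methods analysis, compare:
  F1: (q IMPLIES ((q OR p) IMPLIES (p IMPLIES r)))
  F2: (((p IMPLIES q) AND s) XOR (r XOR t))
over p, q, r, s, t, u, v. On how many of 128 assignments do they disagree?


F1 = (q IMPLIES ((q OR p) IMPLIES (p IMPLIES r)))
F2 = (((p IMPLIES q) AND s) XOR (r XOR t))
Evaluate both on each of 128 rows (bits = p,q,r,s,t,u,v):
  row 0 [0000000]: F1=1 F2=0 (differ) -> 1
  row 1 [0000001]: F1=1 F2=0 (differ) -> 1
  row 2 [0000010]: F1=1 F2=0 (differ) -> 1
  row 3 [0000011]: F1=1 F2=0 (differ) -> 1
  row 4 [0000100]: F1=1 F2=1 -> 0
  (every remaining row is evaluated the same way; all 128 results are listed next)
Full result column, 8 rows per line (p,q,r,s fixed per line; t,u,v runs 000..111 left to right):
  rows 0-7 [p,q,r,s=0000]: 11110000  (ones: 4)
  rows 8-15 [p,q,r,s=0001]: 00001111  (ones: 4)
  rows 16-23 [p,q,r,s=0010]: 00001111  (ones: 4)
  rows 24-31 [p,q,r,s=0011]: 11110000  (ones: 4)
  rows 32-39 [p,q,r,s=0100]: 11110000  (ones: 4)
  rows 40-47 [p,q,r,s=0101]: 00001111  (ones: 4)
  rows 48-55 [p,q,r,s=0110]: 00001111  (ones: 4)
  rows 56-63 [p,q,r,s=0111]: 11110000  (ones: 4)
  rows 64-71 [p,q,r,s=1000]: 11110000  (ones: 4)
  rows 72-79 [p,q,r,s=1001]: 11110000  (ones: 4)
  rows 80-87 [p,q,r,s=1010]: 00001111  (ones: 4)
  rows 88-95 [p,q,r,s=1011]: 00001111  (ones: 4)
  rows 96-103 [p,q,r,s=1100]: 00001111  (ones: 4)
  rows 104-111 [p,q,r,s=1101]: 11110000  (ones: 4)
  rows 112-119 [p,q,r,s=1110]: 00001111  (ones: 4)
  rows 120-127 [p,q,r,s=1111]: 11110000  (ones: 4)
Disagreements = 4+4+4+4+4+4+4+4+4+4+4+4+4+4+4+4 = 64

64


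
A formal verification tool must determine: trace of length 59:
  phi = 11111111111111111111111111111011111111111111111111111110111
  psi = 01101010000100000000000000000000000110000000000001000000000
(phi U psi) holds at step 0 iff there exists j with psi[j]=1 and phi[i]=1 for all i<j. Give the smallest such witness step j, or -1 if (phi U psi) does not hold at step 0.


(phi U psi) at 0: need smallest j with psi[j]=1 and phi[i]=1 for all i in [0,j).
Scan from step 0:
  step 0: phi=1, psi=0 -> continue
  step 1: psi=1 and phi held for [0,1) -> witness found
Witness step = 1

1


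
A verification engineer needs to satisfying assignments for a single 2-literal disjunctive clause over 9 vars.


Step 1: Total=2^9=512
Step 2: Unsat when all 2 false: 2^7=128
Step 3: Sat=512-128=384

384


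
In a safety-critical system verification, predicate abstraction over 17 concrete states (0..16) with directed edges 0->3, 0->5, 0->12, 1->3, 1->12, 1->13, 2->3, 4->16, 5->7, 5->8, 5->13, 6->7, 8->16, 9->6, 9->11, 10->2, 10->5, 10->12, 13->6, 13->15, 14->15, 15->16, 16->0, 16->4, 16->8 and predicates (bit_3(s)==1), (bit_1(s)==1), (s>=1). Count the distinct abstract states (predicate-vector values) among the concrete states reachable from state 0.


BFS from 0:
Concrete reachable: {0, 3, 4, 5, 6, 7, 8, 12, 13, 15, 16}
Abstract via predicates (bit_3(s)==1), (bit_1(s)==1), (s>=1):
  (0,0,0) <- {0}
  (0,0,1) <- {4, 5, 16}
  (0,1,1) <- {3, 6, 7}
  (1,0,1) <- {8, 12, 13}
  (1,1,1) <- {15}
Distinct abstract states = 5

5


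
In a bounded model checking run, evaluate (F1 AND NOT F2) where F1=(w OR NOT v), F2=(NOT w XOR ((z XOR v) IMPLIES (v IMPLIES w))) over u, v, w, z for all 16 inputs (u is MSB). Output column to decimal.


F1 = (w OR NOT v)
F2 = (NOT w XOR ((z XOR v) IMPLIES (v IMPLIES w)))
Counterexample to F1=>F2 is where F1=1 and F2=0.
Evaluate each row (bits = u,v,w,z, MSB first):
  row 0 [0000]: F1=1 F2=0 -> F1&~F2 -> 1
  row 1 [0001]: F1=1 F2=0 -> F1&~F2 -> 1
  row 2 [0010]: F1=1 F2=1 -> F1&~F2 -> 0
  row 3 [0011]: F1=1 F2=1 -> F1&~F2 -> 0
  row 4 [0100]: F1=0 F2=1 -> F1&~F2 -> 0
  row 5 [0101]: F1=0 F2=0 -> F1&~F2 -> 0
  row 6 [0110]: F1=1 F2=1 -> F1&~F2 -> 0
  row 7 [0111]: F1=1 F2=1 -> F1&~F2 -> 0
  row 8 [1000]: F1=1 F2=0 -> F1&~F2 -> 1
  row 9 [1001]: F1=1 F2=0 -> F1&~F2 -> 1
  row 10 [1010]: F1=1 F2=1 -> F1&~F2 -> 0
  row 11 [1011]: F1=1 F2=1 -> F1&~F2 -> 0
  row 12 [1100]: F1=0 F2=1 -> F1&~F2 -> 0
  row 13 [1101]: F1=0 F2=0 -> F1&~F2 -> 0
  row 14 [1110]: F1=1 F2=1 -> F1&~F2 -> 0
  row 15 [1111]: F1=1 F2=1 -> F1&~F2 -> 0
Full result column, 4 rows per line (u,v fixed per line; w,z runs 00..11 left to right):
  rows 0-3 [u,v=00]: 1100  = hex C
  rows 4-7 [u,v=01]: 0000  = hex 0
  rows 8-11 [u,v=10]: 1100  = hex C
  rows 12-15 [u,v=11]: 0000  = hex 0
Counterexample vector (row 0 .. row 15) = 1100000011000000
Output column grouped in 4s = 1100 0000 1100 0000 = 0xC0C0
Convert to decimal digit by digit (value = value*16 + digit):
  C -> 12
  12*16 + 0 = 192
  192*16 + 12 (C) = 3084
  3084*16 + 0 = 49344
Decimal = 49344

49344


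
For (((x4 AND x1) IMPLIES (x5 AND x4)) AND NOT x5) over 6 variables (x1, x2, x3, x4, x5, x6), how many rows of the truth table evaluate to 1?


Formula: (((x4 AND x1) IMPLIES (x5 AND x4)) AND NOT x5) over 6 vars (64 rows)
Evaluate each row (x1, x2, x3, x4, x5, x6 as bits, MSB first):
  row 0 [000000]: (((0 AND 0) IMPLIES (0 AND 0)) AND NOT 0) -> 1
  row 1 [000001]: (((0 AND 0) IMPLIES (0 AND 0)) AND NOT 0) -> 1
  row 2 [000010]: (((0 AND 0) IMPLIES (1 AND 0)) AND NOT 1) -> 0
  row 3 [000011]: (((0 AND 0) IMPLIES (1 AND 0)) AND NOT 1) -> 0
  row 4 [000100]: (((1 AND 0) IMPLIES (0 AND 1)) AND NOT 0) -> 1
  (every remaining row is evaluated the same way; all 64 results are listed next)
Full result column, 8 rows per line (x1,x2,x3 fixed per line; x4,x5,x6 runs 000..111 left to right):
  rows 0-7 [x1,x2,x3=000]: 11001100  (ones: 4)
  rows 8-15 [x1,x2,x3=001]: 11001100  (ones: 4)
  rows 16-23 [x1,x2,x3=010]: 11001100  (ones: 4)
  rows 24-31 [x1,x2,x3=011]: 11001100  (ones: 4)
  rows 32-39 [x1,x2,x3=100]: 11000000  (ones: 2)
  rows 40-47 [x1,x2,x3=101]: 11000000  (ones: 2)
  rows 48-55 [x1,x2,x3=110]: 11000000  (ones: 2)
  rows 56-63 [x1,x2,x3=111]: 11000000  (ones: 2)
Count of 1-rows = 4+4+4+4+2+2+2+2 = 24

24


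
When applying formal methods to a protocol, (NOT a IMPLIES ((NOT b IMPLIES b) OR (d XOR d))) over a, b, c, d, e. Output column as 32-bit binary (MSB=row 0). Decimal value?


Formula: (NOT a IMPLIES ((NOT b IMPLIES b) OR (d XOR d))) over a, b, c, d, e (32 rows)
Evaluate each row (bits = a,b,c,d,e, MSB first):
  row 0 [00000]: (NOT 0 IMPLIES ((NOT 0 IMPLIES 0) OR (0 XOR 0))) -> 0
  row 1 [00001]: (NOT 0 IMPLIES ((NOT 0 IMPLIES 0) OR (0 XOR 0))) -> 0
  row 2 [00010]: (NOT 0 IMPLIES ((NOT 0 IMPLIES 0) OR (1 XOR 1))) -> 0
  row 3 [00011]: (NOT 0 IMPLIES ((NOT 0 IMPLIES 0) OR (1 XOR 1))) -> 0
  row 4 [00100]: (NOT 0 IMPLIES ((NOT 0 IMPLIES 0) OR (0 XOR 0))) -> 0
  row 5 [00101]: (NOT 0 IMPLIES ((NOT 0 IMPLIES 0) OR (0 XOR 0))) -> 0
  row 6 [00110]: (NOT 0 IMPLIES ((NOT 0 IMPLIES 0) OR (1 XOR 1))) -> 0
  row 7 [00111]: (NOT 0 IMPLIES ((NOT 0 IMPLIES 0) OR (1 XOR 1))) -> 0
  row 8 [01000]: (NOT 0 IMPLIES ((NOT 1 IMPLIES 1) OR (0 XOR 0))) -> 1
  row 9 [01001]: (NOT 0 IMPLIES ((NOT 1 IMPLIES 1) OR (0 XOR 0))) -> 1
  row 10 [01010]: (NOT 0 IMPLIES ((NOT 1 IMPLIES 1) OR (1 XOR 1))) -> 1
  row 11 [01011]: (NOT 0 IMPLIES ((NOT 1 IMPLIES 1) OR (1 XOR 1))) -> 1
  row 12 [01100]: (NOT 0 IMPLIES ((NOT 1 IMPLIES 1) OR (0 XOR 0))) -> 1
  row 13 [01101]: (NOT 0 IMPLIES ((NOT 1 IMPLIES 1) OR (0 XOR 0))) -> 1
  row 14 [01110]: (NOT 0 IMPLIES ((NOT 1 IMPLIES 1) OR (1 XOR 1))) -> 1
  row 15 [01111]: (NOT 0 IMPLIES ((NOT 1 IMPLIES 1) OR (1 XOR 1))) -> 1
  row 16 [10000]: (NOT 1 IMPLIES ((NOT 0 IMPLIES 0) OR (0 XOR 0))) -> 1
  row 17 [10001]: (NOT 1 IMPLIES ((NOT 0 IMPLIES 0) OR (0 XOR 0))) -> 1
  row 18 [10010]: (NOT 1 IMPLIES ((NOT 0 IMPLIES 0) OR (1 XOR 1))) -> 1
  row 19 [10011]: (NOT 1 IMPLIES ((NOT 0 IMPLIES 0) OR (1 XOR 1))) -> 1
  row 20 [10100]: (NOT 1 IMPLIES ((NOT 0 IMPLIES 0) OR (0 XOR 0))) -> 1
  row 21 [10101]: (NOT 1 IMPLIES ((NOT 0 IMPLIES 0) OR (0 XOR 0))) -> 1
  row 22 [10110]: (NOT 1 IMPLIES ((NOT 0 IMPLIES 0) OR (1 XOR 1))) -> 1
  row 23 [10111]: (NOT 1 IMPLIES ((NOT 0 IMPLIES 0) OR (1 XOR 1))) -> 1
  row 24 [11000]: (NOT 1 IMPLIES ((NOT 1 IMPLIES 1) OR (0 XOR 0))) -> 1
  row 25 [11001]: (NOT 1 IMPLIES ((NOT 1 IMPLIES 1) OR (0 XOR 0))) -> 1
  row 26 [11010]: (NOT 1 IMPLIES ((NOT 1 IMPLIES 1) OR (1 XOR 1))) -> 1
  row 27 [11011]: (NOT 1 IMPLIES ((NOT 1 IMPLIES 1) OR (1 XOR 1))) -> 1
  row 28 [11100]: (NOT 1 IMPLIES ((NOT 1 IMPLIES 1) OR (0 XOR 0))) -> 1
  row 29 [11101]: (NOT 1 IMPLIES ((NOT 1 IMPLIES 1) OR (0 XOR 0))) -> 1
  row 30 [11110]: (NOT 1 IMPLIES ((NOT 1 IMPLIES 1) OR (1 XOR 1))) -> 1
  row 31 [11111]: (NOT 1 IMPLIES ((NOT 1 IMPLIES 1) OR (1 XOR 1))) -> 1
Full result column, 4 rows per line (a,b,c fixed per line; d,e runs 00..11 left to right):
  rows 0-3 [a,b,c=000]: 0000  = hex 0
  rows 4-7 [a,b,c=001]: 0000  = hex 0
  rows 8-11 [a,b,c=010]: 1111  = hex F
  rows 12-15 [a,b,c=011]: 1111  = hex F
  rows 16-19 [a,b,c=100]: 1111  = hex F
  rows 20-23 [a,b,c=101]: 1111  = hex F
  rows 24-27 [a,b,c=110]: 1111  = hex F
  rows 28-31 [a,b,c=111]: 1111  = hex F
Output column (row 0 .. row 31) = 00000000111111111111111111111111
Output column grouped in 4s = 0000 0000 1111 1111 1111 1111 1111 1111 = 0x00FFFFFF
Convert to decimal digit by digit (value = value*16 + digit):
  0 -> 0
  0*16 + 0 = 0
  0*16 + 15 (F) = 15
  15*16 + 15 (F) = 255
  255*16 + 15 (F) = 4095
  4095*16 + 15 (F) = 65535
  65535*16 + 15 (F) = 1048575
  1048575*16 + 15 (F) = 16777215
Decimal = 16777215

16777215


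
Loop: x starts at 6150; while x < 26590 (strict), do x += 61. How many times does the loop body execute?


Step 1: x goes from 6150 toward 26590 by 61; the body runs while x<26590, so iterations = ceil((bound-start)/step)
Step 2: Distance=20440
Step 3: ceil(20440/61)=336

336


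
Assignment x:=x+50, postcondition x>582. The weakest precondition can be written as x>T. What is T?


Formula: wp(x:=E, P) = P[E/x] (substitute E for x in postcondition)
Step 1: Postcondition: x>582
Step 2: Substitute x+50 for x: x+50>582
Step 3: Solve for x: x > 582-50 = 532

532


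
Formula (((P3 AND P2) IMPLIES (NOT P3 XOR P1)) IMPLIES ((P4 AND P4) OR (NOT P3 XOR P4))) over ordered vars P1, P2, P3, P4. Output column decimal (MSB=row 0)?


Formula: (((P3 AND P2) IMPLIES (NOT P3 XOR P1)) IMPLIES ((P4 AND P4) OR (NOT P3 XOR P4))) over P1, P2, P3, P4 (16 rows)
Evaluate each row (bits = P1,P2,P3,P4, MSB first):
  row 0 [0000]: (((0 AND 0) IMPLIES (NOT 0 XOR 0)) IMPLIES ((0 AND 0) OR (NOT 0 XOR 0))) -> 1
  row 1 [0001]: (((0 AND 0) IMPLIES (NOT 0 XOR 0)) IMPLIES ((1 AND 1) OR (NOT 0 XOR 1))) -> 1
  row 2 [0010]: (((1 AND 0) IMPLIES (NOT 1 XOR 0)) IMPLIES ((0 AND 0) OR (NOT 1 XOR 0))) -> 0
  row 3 [0011]: (((1 AND 0) IMPLIES (NOT 1 XOR 0)) IMPLIES ((1 AND 1) OR (NOT 1 XOR 1))) -> 1
  row 4 [0100]: (((0 AND 1) IMPLIES (NOT 0 XOR 0)) IMPLIES ((0 AND 0) OR (NOT 0 XOR 0))) -> 1
  row 5 [0101]: (((0 AND 1) IMPLIES (NOT 0 XOR 0)) IMPLIES ((1 AND 1) OR (NOT 0 XOR 1))) -> 1
  row 6 [0110]: (((1 AND 1) IMPLIES (NOT 1 XOR 0)) IMPLIES ((0 AND 0) OR (NOT 1 XOR 0))) -> 1
  row 7 [0111]: (((1 AND 1) IMPLIES (NOT 1 XOR 0)) IMPLIES ((1 AND 1) OR (NOT 1 XOR 1))) -> 1
  row 8 [1000]: (((0 AND 0) IMPLIES (NOT 0 XOR 1)) IMPLIES ((0 AND 0) OR (NOT 0 XOR 0))) -> 1
  row 9 [1001]: (((0 AND 0) IMPLIES (NOT 0 XOR 1)) IMPLIES ((1 AND 1) OR (NOT 0 XOR 1))) -> 1
  row 10 [1010]: (((1 AND 0) IMPLIES (NOT 1 XOR 1)) IMPLIES ((0 AND 0) OR (NOT 1 XOR 0))) -> 0
  row 11 [1011]: (((1 AND 0) IMPLIES (NOT 1 XOR 1)) IMPLIES ((1 AND 1) OR (NOT 1 XOR 1))) -> 1
  row 12 [1100]: (((0 AND 1) IMPLIES (NOT 0 XOR 1)) IMPLIES ((0 AND 0) OR (NOT 0 XOR 0))) -> 1
  row 13 [1101]: (((0 AND 1) IMPLIES (NOT 0 XOR 1)) IMPLIES ((1 AND 1) OR (NOT 0 XOR 1))) -> 1
  row 14 [1110]: (((1 AND 1) IMPLIES (NOT 1 XOR 1)) IMPLIES ((0 AND 0) OR (NOT 1 XOR 0))) -> 0
  row 15 [1111]: (((1 AND 1) IMPLIES (NOT 1 XOR 1)) IMPLIES ((1 AND 1) OR (NOT 1 XOR 1))) -> 1
Full result column, 4 rows per line (P1,P2 fixed per line; P3,P4 runs 00..11 left to right):
  rows 0-3 [P1,P2=00]: 1101  = hex D
  rows 4-7 [P1,P2=01]: 1111  = hex F
  rows 8-11 [P1,P2=10]: 1101  = hex D
  rows 12-15 [P1,P2=11]: 1101  = hex D
Output column (row 0 .. row 15) = 1101111111011101
Output column grouped in 4s = 1101 1111 1101 1101 = 0xDFDD
Convert to decimal digit by digit (value = value*16 + digit):
  D -> 13
  13*16 + 15 (F) = 223
  223*16 + 13 (D) = 3581
  3581*16 + 13 (D) = 57309
Decimal = 57309

57309


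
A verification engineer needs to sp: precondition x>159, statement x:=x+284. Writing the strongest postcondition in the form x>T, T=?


Formula: sp(P, x:=E) = exists old_x. (x = E[old_x/x]) AND P[old_x/x] (old_x is the value of x before the assignment; eliminate old_x by solving x = E[old_x/x] for old_x)
Step 1: Precondition P: x>159, i.e. old_x > 159
Step 2: Assignment gives x = old_x + 284, so old_x = x - 284
Step 3: Substitute into P: x - 284 > 159
Step 4: Simplify: x > 159+284 = 443

443


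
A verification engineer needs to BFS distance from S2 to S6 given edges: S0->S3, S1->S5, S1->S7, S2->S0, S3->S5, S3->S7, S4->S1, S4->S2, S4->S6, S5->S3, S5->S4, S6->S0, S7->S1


BFS layer-by-layer from S2:
  dist 0: {S2}
  dist 1: {S0}
  dist 2: {S3}
  dist 3: {S5, S7}
  dist 4: {S1, S4}
  dist 5: {S6}
  -> S6 reached at distance 5
Shortest path length = 5

5


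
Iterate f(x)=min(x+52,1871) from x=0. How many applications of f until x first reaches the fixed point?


Step 1: x=0, cap=1871, increment=52
Step 2: x grows by 52 each step until capped at 1871; fixed point is x=1871
Step 3: iterations = ceil(1871/52) = 36

36


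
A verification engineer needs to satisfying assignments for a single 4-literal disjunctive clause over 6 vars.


Step 1: Total=2^6=64
Step 2: Unsat when all 4 false: 2^2=4
Step 3: Sat=64-4=60

60


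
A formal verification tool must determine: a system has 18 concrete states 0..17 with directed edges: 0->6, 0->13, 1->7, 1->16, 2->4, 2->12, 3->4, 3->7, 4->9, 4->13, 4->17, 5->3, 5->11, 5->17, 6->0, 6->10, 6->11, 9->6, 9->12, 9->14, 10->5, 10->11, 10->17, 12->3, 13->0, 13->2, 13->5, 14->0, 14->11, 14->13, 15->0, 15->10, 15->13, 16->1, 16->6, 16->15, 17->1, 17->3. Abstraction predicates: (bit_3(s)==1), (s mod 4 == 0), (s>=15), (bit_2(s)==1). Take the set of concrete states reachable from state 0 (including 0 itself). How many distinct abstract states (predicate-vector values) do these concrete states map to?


BFS from 0:
Concrete reachable: {0, 1, 2, 3, 4, 5, 6, 7, 9, 10, 11, 12, 13, 14, 15, 16, 17}
Abstract via predicates (bit_3(s)==1), (s mod 4 == 0), (s>=15), (bit_2(s)==1):
  (0,0,0,0) <- {1, 2, 3}
  (0,0,0,1) <- {5, 6, 7}
  (0,0,1,0) <- {17}
  (0,1,0,0) <- {0}
  (0,1,0,1) <- {4}
  (0,1,1,0) <- {16}
  (1,0,0,0) <- {9, 10, 11}
  (1,0,0,1) <- {13, 14}
  (1,0,1,1) <- {15}
  (1,1,0,1) <- {12}
Distinct abstract states = 10

10


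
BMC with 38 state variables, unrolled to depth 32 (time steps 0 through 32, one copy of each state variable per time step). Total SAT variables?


BMC unrolls to depth k, creating one copy of each state var for steps 0..k.
Step count = 32 + 1 = 33 (steps 0 through 32)
Vars per step = 38
Total = 38 * 33 = 1254

1254


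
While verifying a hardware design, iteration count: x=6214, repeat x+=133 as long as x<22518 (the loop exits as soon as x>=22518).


Step 1: x goes from 6214 toward 22518 by 133; the body runs while x<22518, so iterations = ceil((bound-start)/step)
Step 2: Distance=16304
Step 3: ceil(16304/133)=123

123


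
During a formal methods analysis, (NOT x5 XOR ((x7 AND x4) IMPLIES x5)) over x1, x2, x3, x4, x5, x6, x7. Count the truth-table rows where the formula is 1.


Formula: (NOT x5 XOR ((x7 AND x4) IMPLIES x5)) over 7 vars (128 rows)
Evaluate each row (x1, x2, x3, x4, x5, x6, x7 as bits, MSB first):
  row 0 [0000000]: (NOT 0 XOR ((0 AND 0) IMPLIES 0)) -> 0
  row 1 [0000001]: (NOT 0 XOR ((1 AND 0) IMPLIES 0)) -> 0
  row 2 [0000010]: (NOT 0 XOR ((0 AND 0) IMPLIES 0)) -> 0
  row 3 [0000011]: (NOT 0 XOR ((1 AND 0) IMPLIES 0)) -> 0
  row 4 [0000100]: (NOT 1 XOR ((0 AND 0) IMPLIES 1)) -> 1
  (every remaining row is evaluated the same way; all 128 results are listed next)
Full result column, 8 rows per line (x1,x2,x3,x4 fixed per line; x5,x6,x7 runs 000..111 left to right):
  rows 0-7 [x1,x2,x3,x4=0000]: 00001111  (ones: 4)
  rows 8-15 [x1,x2,x3,x4=0001]: 01011111  (ones: 6)
  rows 16-23 [x1,x2,x3,x4=0010]: 00001111  (ones: 4)
  rows 24-31 [x1,x2,x3,x4=0011]: 01011111  (ones: 6)
  rows 32-39 [x1,x2,x3,x4=0100]: 00001111  (ones: 4)
  rows 40-47 [x1,x2,x3,x4=0101]: 01011111  (ones: 6)
  rows 48-55 [x1,x2,x3,x4=0110]: 00001111  (ones: 4)
  rows 56-63 [x1,x2,x3,x4=0111]: 01011111  (ones: 6)
  rows 64-71 [x1,x2,x3,x4=1000]: 00001111  (ones: 4)
  rows 72-79 [x1,x2,x3,x4=1001]: 01011111  (ones: 6)
  rows 80-87 [x1,x2,x3,x4=1010]: 00001111  (ones: 4)
  rows 88-95 [x1,x2,x3,x4=1011]: 01011111  (ones: 6)
  rows 96-103 [x1,x2,x3,x4=1100]: 00001111  (ones: 4)
  rows 104-111 [x1,x2,x3,x4=1101]: 01011111  (ones: 6)
  rows 112-119 [x1,x2,x3,x4=1110]: 00001111  (ones: 4)
  rows 120-127 [x1,x2,x3,x4=1111]: 01011111  (ones: 6)
Count of 1-rows = 4+6+4+6+4+6+4+6+4+6+4+6+4+6+4+6 = 80

80


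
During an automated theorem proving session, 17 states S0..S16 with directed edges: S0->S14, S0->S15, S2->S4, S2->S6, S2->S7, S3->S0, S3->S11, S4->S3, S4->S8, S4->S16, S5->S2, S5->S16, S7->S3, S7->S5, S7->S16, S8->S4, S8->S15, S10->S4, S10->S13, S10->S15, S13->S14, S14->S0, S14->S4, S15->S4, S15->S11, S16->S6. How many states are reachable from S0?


BFS from S0:
  layer 0: {S0}
  layer 1: {S14, S15}
  layer 2: {S4, S11}
  layer 3: {S3, S8, S16}
  layer 4: {S6}
Reachable set: {S0, S3, S4, S6, S8, S11, S14, S15, S16}
Count = 9

9


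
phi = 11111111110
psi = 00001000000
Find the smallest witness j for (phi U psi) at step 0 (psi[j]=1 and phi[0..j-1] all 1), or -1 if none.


(phi U psi) at 0: need smallest j with psi[j]=1 and phi[i]=1 for all i in [0,j).
Scan from step 0:
  step 0: phi=1, psi=0 -> continue
  step 1: phi=1, psi=0 -> continue
  step 2: phi=1, psi=0 -> continue
  step 3: phi=1, psi=0 -> continue
  step 4: psi=1 and phi held for [0,4) -> witness found
Witness step = 4

4


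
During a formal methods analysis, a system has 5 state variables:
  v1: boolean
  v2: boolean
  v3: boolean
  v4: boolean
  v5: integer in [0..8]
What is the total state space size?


State space = product of domain sizes of all variables.
Domain sizes:
  v1 (boolean): 2
  v2 (boolean): 2
  v3 (boolean): 2
  v4 (boolean): 2
  v5 (integer in [0..8]): 9
Product = 2 * 2 * 2 * 2 * 9 = 144

144


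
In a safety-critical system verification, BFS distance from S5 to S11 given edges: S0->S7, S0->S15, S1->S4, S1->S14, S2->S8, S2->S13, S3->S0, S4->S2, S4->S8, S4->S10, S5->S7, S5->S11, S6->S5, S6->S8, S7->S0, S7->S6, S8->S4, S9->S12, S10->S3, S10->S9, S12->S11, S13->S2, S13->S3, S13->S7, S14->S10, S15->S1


BFS layer-by-layer from S5:
  dist 0: {S5}
  dist 1: {S7, S11}
  -> S11 reached at distance 1
Shortest path length = 1

1


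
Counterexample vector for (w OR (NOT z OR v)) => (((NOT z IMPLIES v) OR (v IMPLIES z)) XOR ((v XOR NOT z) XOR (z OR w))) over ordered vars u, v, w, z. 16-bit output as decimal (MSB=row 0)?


F1 = (w OR (NOT z OR v))
F2 = (((NOT z IMPLIES v) OR (v IMPLIES z)) XOR ((v XOR NOT z) XOR (z OR w)))
Counterexample to F1=>F2 is where F1=1 and F2=0.
Evaluate each row (bits = u,v,w,z, MSB first):
  row 0 [0000]: F1=1 F2=0 -> F1&~F2 -> 1
  row 1 [0001]: F1=0 F2=0 -> F1&~F2 -> 0
  row 2 [0010]: F1=1 F2=1 -> F1&~F2 -> 0
  row 3 [0011]: F1=1 F2=0 -> F1&~F2 -> 1
  row 4 [0100]: F1=1 F2=1 -> F1&~F2 -> 0
  row 5 [0101]: F1=1 F2=1 -> F1&~F2 -> 0
  row 6 [0110]: F1=1 F2=0 -> F1&~F2 -> 1
  row 7 [0111]: F1=1 F2=1 -> F1&~F2 -> 0
  row 8 [1000]: F1=1 F2=0 -> F1&~F2 -> 1
  row 9 [1001]: F1=0 F2=0 -> F1&~F2 -> 0
  row 10 [1010]: F1=1 F2=1 -> F1&~F2 -> 0
  row 11 [1011]: F1=1 F2=0 -> F1&~F2 -> 1
  row 12 [1100]: F1=1 F2=1 -> F1&~F2 -> 0
  row 13 [1101]: F1=1 F2=1 -> F1&~F2 -> 0
  row 14 [1110]: F1=1 F2=0 -> F1&~F2 -> 1
  row 15 [1111]: F1=1 F2=1 -> F1&~F2 -> 0
Full result column, 4 rows per line (u,v fixed per line; w,z runs 00..11 left to right):
  rows 0-3 [u,v=00]: 1001  = hex 9
  rows 4-7 [u,v=01]: 0010  = hex 2
  rows 8-11 [u,v=10]: 1001  = hex 9
  rows 12-15 [u,v=11]: 0010  = hex 2
Counterexample vector (row 0 .. row 15) = 1001001010010010
Output column grouped in 4s = 1001 0010 1001 0010 = 0x9292
Convert to decimal digit by digit (value = value*16 + digit):
  9 -> 9
  9*16 + 2 = 146
  146*16 + 9 = 2345
  2345*16 + 2 = 37522
Decimal = 37522

37522


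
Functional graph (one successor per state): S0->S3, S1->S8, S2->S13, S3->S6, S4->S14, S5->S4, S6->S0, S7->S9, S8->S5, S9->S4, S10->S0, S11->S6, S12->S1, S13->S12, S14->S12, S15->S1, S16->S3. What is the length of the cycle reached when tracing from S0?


Trace from S0 until a state repeats:
  S0 -> S3 -> S6 -> S0
S0 first seen at step 0, revisited at step 3.
Cycle length = 3 - 0 = 3

3


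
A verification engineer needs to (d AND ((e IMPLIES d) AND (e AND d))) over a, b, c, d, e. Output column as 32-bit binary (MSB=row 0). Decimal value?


Formula: (d AND ((e IMPLIES d) AND (e AND d))) over a, b, c, d, e (32 rows)
Evaluate each row (bits = a,b,c,d,e, MSB first):
  row 0 [00000]: (0 AND ((0 IMPLIES 0) AND (0 AND 0))) -> 0
  row 1 [00001]: (0 AND ((1 IMPLIES 0) AND (1 AND 0))) -> 0
  row 2 [00010]: (1 AND ((0 IMPLIES 1) AND (0 AND 1))) -> 0
  row 3 [00011]: (1 AND ((1 IMPLIES 1) AND (1 AND 1))) -> 1
  row 4 [00100]: (0 AND ((0 IMPLIES 0) AND (0 AND 0))) -> 0
  row 5 [00101]: (0 AND ((1 IMPLIES 0) AND (1 AND 0))) -> 0
  row 6 [00110]: (1 AND ((0 IMPLIES 1) AND (0 AND 1))) -> 0
  row 7 [00111]: (1 AND ((1 IMPLIES 1) AND (1 AND 1))) -> 1
  row 8 [01000]: (0 AND ((0 IMPLIES 0) AND (0 AND 0))) -> 0
  row 9 [01001]: (0 AND ((1 IMPLIES 0) AND (1 AND 0))) -> 0
  row 10 [01010]: (1 AND ((0 IMPLIES 1) AND (0 AND 1))) -> 0
  row 11 [01011]: (1 AND ((1 IMPLIES 1) AND (1 AND 1))) -> 1
  row 12 [01100]: (0 AND ((0 IMPLIES 0) AND (0 AND 0))) -> 0
  row 13 [01101]: (0 AND ((1 IMPLIES 0) AND (1 AND 0))) -> 0
  row 14 [01110]: (1 AND ((0 IMPLIES 1) AND (0 AND 1))) -> 0
  row 15 [01111]: (1 AND ((1 IMPLIES 1) AND (1 AND 1))) -> 1
  row 16 [10000]: (0 AND ((0 IMPLIES 0) AND (0 AND 0))) -> 0
  row 17 [10001]: (0 AND ((1 IMPLIES 0) AND (1 AND 0))) -> 0
  row 18 [10010]: (1 AND ((0 IMPLIES 1) AND (0 AND 1))) -> 0
  row 19 [10011]: (1 AND ((1 IMPLIES 1) AND (1 AND 1))) -> 1
  row 20 [10100]: (0 AND ((0 IMPLIES 0) AND (0 AND 0))) -> 0
  row 21 [10101]: (0 AND ((1 IMPLIES 0) AND (1 AND 0))) -> 0
  row 22 [10110]: (1 AND ((0 IMPLIES 1) AND (0 AND 1))) -> 0
  row 23 [10111]: (1 AND ((1 IMPLIES 1) AND (1 AND 1))) -> 1
  row 24 [11000]: (0 AND ((0 IMPLIES 0) AND (0 AND 0))) -> 0
  row 25 [11001]: (0 AND ((1 IMPLIES 0) AND (1 AND 0))) -> 0
  row 26 [11010]: (1 AND ((0 IMPLIES 1) AND (0 AND 1))) -> 0
  row 27 [11011]: (1 AND ((1 IMPLIES 1) AND (1 AND 1))) -> 1
  row 28 [11100]: (0 AND ((0 IMPLIES 0) AND (0 AND 0))) -> 0
  row 29 [11101]: (0 AND ((1 IMPLIES 0) AND (1 AND 0))) -> 0
  row 30 [11110]: (1 AND ((0 IMPLIES 1) AND (0 AND 1))) -> 0
  row 31 [11111]: (1 AND ((1 IMPLIES 1) AND (1 AND 1))) -> 1
Full result column, 4 rows per line (a,b,c fixed per line; d,e runs 00..11 left to right):
  rows 0-3 [a,b,c=000]: 0001  = hex 1
  rows 4-7 [a,b,c=001]: 0001  = hex 1
  rows 8-11 [a,b,c=010]: 0001  = hex 1
  rows 12-15 [a,b,c=011]: 0001  = hex 1
  rows 16-19 [a,b,c=100]: 0001  = hex 1
  rows 20-23 [a,b,c=101]: 0001  = hex 1
  rows 24-27 [a,b,c=110]: 0001  = hex 1
  rows 28-31 [a,b,c=111]: 0001  = hex 1
Output column (row 0 .. row 31) = 00010001000100010001000100010001
Output column grouped in 4s = 0001 0001 0001 0001 0001 0001 0001 0001 = 0x11111111
Convert to decimal digit by digit (value = value*16 + digit):
  1 -> 1
  1*16 + 1 = 17
  17*16 + 1 = 273
  273*16 + 1 = 4369
  4369*16 + 1 = 69905
  69905*16 + 1 = 1118481
  1118481*16 + 1 = 17895697
  17895697*16 + 1 = 286331153
Decimal = 286331153

286331153


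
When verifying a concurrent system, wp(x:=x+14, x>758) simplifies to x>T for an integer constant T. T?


Formula: wp(x:=E, P) = P[E/x] (substitute E for x in postcondition)
Step 1: Postcondition: x>758
Step 2: Substitute x+14 for x: x+14>758
Step 3: Solve for x: x > 758-14 = 744

744


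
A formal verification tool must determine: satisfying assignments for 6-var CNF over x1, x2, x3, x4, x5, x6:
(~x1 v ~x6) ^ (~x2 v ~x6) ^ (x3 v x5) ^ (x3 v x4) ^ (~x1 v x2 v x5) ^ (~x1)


CNF with 6 clauses over 6 vars (64 assignments).
An assignment satisfies CNF iff every clause has >=1 true literal.
Check each row (bits = x1,x2,x3,x4,x5,x6; clause T/F shown):
  row 0 [000000]: clauses=TTFFTT -> 0
  row 1 [000001]: clauses=TTFFTT -> 0
  row 2 [000010]: clauses=TTTFTT -> 0
  row 3 [000011]: clauses=TTTFTT -> 0
  row 4 [000100]: clauses=TTFTTT -> 0
  (every remaining row is evaluated the same way; all 64 results are listed next)
Full result column, 8 rows per line (x1,x2,x3 fixed per line; x4,x5,x6 runs 000..111 left to right):
  rows 0-7 [x1,x2,x3=000]: 00000011  (ones: 2)
  rows 8-15 [x1,x2,x3=001]: 11111111  (ones: 8)
  rows 16-23 [x1,x2,x3=010]: 00000010  (ones: 1)
  rows 24-31 [x1,x2,x3=011]: 10101010  (ones: 4)
  rows 32-39 [x1,x2,x3=100]: 00000000  (ones: 0)
  rows 40-47 [x1,x2,x3=101]: 00000000  (ones: 0)
  rows 48-55 [x1,x2,x3=110]: 00000000  (ones: 0)
  rows 56-63 [x1,x2,x3=111]: 00000000  (ones: 0)
Satisfying assignments = 2+8+1+4+0+0+0+0 = 15

15
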